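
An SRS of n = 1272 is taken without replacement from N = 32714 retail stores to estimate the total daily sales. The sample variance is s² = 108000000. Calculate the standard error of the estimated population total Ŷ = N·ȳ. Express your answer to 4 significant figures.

9.345 × 10^6

Var(Ŷ) = N²·Var(ȳ) = N²·(1 − n/N)·s²/n.
f = 1272/32714 = 0.03888244; Var(ȳ) = 0.96111756·108000000/1272 = 81604.322.
Var(Ŷ) = 32714² · 81604.322 = 8.7333418 × 10^13.
SE(Ŷ) = √(8.7333418 × 10^13) = 9.345 × 10^6.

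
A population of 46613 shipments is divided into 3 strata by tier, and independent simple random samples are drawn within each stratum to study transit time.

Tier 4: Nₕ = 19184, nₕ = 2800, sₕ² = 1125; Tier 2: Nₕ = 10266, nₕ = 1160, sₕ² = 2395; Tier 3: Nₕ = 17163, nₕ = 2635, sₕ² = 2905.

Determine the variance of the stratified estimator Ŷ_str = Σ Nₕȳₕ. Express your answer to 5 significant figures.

5.9419 × 10^8

Var(Ŷ_str) = Σₕ Nₕ²(1 − fₕ)sₕ²/nₕ.
Tier 4: 19184²·(1 − 2800/19184)·1125/2800 = 1.2628553 × 10^8.
Tier 2: 10266²·(1 − 1160/10266)·2395/1160 = 1.930085 × 10^8.
Tier 3: 17163²·(1 − 2635/17163)·2905/2635 = 2.7489355 × 10^8.
Sum = 5.9418758 × 10^8.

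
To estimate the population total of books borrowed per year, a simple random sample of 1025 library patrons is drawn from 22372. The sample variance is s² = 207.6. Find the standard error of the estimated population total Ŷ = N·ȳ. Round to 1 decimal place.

9835.0

Var(Ŷ) = N²·Var(ȳ) = N²·(1 − n/N)·s²/n.
f = 1025/22372 = 0.04581620; Var(ȳ) = 0.95418380·207.6/1025 = 0.19325713.
Var(Ŷ) = 22372² · 0.19325713 = 9.6726427 × 10^7.
SE(Ŷ) = √(9.6726427 × 10^7) = 9835.0.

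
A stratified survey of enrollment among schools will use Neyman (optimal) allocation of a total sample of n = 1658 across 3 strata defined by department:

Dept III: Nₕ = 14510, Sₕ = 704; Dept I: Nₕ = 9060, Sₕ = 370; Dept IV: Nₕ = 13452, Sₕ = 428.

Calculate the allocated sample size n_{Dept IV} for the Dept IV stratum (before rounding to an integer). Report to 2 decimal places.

493.97

Neyman allocation: nₕ = n·NₕSₕ / Σⱼ NⱼSⱼ.
Σ NⱼSⱼ = 14510·704 + 9060·370 + 13452·428 = 1.9324696 × 10^7.
n_{Dept IV} = 1658·13452·428 / (1.9324696 × 10^7) = 493.97.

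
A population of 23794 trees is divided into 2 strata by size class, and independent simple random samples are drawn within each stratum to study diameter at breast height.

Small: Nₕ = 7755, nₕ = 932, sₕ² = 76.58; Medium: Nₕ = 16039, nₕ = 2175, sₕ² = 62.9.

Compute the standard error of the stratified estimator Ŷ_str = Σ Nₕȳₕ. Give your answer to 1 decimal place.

3283.0

Var(Ŷ_str) = Σₕ Nₕ²(1 − fₕ)sₕ²/nₕ.
Small: 7755²·(1 − 932/7755)·76.58/932 = 4.3476705 × 10^6.
Medium: 16039²·(1 − 2175/16039)·62.9/2175 = 6.4306848 × 10^6.
Sum = 1.0778355 × 10^7.
SE = √(1.0778355 × 10^7) = 3283.0.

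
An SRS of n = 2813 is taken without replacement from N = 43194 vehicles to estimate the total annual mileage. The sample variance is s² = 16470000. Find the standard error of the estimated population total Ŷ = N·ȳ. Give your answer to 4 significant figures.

3.196 × 10^6

Var(Ŷ) = N²·Var(ȳ) = N²·(1 − n/N)·s²/n.
f = 2813/43194 = 0.06512479; Var(ȳ) = 0.93487521·16470000/2813 = 5473.6562.
Var(Ŷ) = 43194² · 5473.6562 = 1.0212319 × 10^13.
SE(Ŷ) = √(1.0212319 × 10^13) = 3.196 × 10^6.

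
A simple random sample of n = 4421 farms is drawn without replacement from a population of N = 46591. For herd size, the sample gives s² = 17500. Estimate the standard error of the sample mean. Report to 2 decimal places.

Under SRS without replacement, Var(ȳ) = (1 − f)·s²/n with f = n/N = 4421/46591 = 0.09488957.
Var(ȳ) = (1 − 0.09488957)·17500/4421 = 0.90511043·3.9583805 = 3.5827714.
SE(ȳ) = √(3.5827714) = 1.89.

1.89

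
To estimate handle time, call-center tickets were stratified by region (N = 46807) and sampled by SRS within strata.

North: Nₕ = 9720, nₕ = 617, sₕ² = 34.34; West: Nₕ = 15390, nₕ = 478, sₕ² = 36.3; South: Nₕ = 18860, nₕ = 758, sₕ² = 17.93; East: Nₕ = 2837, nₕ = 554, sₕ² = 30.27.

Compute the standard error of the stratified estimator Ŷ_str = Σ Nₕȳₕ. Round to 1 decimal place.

5548.2

Var(Ŷ_str) = Σₕ Nₕ²(1 − fₕ)sₕ²/nₕ.
North: 9720²·(1 − 617/9720)·34.34/617 = 4.924543 × 10^6.
West: 15390²·(1 − 478/15390)·36.3/478 = 1.7428228 × 10^7.
South: 18860²·(1 − 758/18860)·17.93/758 = 8.0756843 × 10^6.
East: 2837²·(1 − 554/2837)·30.27/554 = 353889.68.
Sum = 3.0782345 × 10^7.
SE = √(3.0782345 × 10^7) = 5548.2.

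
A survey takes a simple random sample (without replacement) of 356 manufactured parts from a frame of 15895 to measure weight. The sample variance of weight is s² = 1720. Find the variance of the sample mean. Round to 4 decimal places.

Under SRS without replacement, Var(ȳ) = (1 − f)·s²/n with f = n/N = 356/15895 = 0.02239698.
Var(ȳ) = (1 − 0.02239698)·1720/356 = 0.97760302·4.8314607 = 4.7232505.

4.7233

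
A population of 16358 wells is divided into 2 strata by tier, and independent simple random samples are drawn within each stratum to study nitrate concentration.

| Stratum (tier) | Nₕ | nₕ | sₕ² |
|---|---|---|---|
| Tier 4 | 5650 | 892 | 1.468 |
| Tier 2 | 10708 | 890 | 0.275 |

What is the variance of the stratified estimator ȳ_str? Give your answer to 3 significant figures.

Var(ȳ_str) = Σₕ Wₕ²(1 − fₕ)sₕ²/nₕ with Wₕ = Nₕ/N, N = 16358.
Tier 4: Wₕ = 0.34539675; term = 0.34539675²·(1 − 0.15787611)·1.468/892 = 1.6533838 × 10^-4.
Tier 2: Wₕ = 0.65460325; term = 0.65460325²·(1 − 0.08311543)·0.275/890 = 1.213986 × 10^-4.
Sum = 2.8673698 × 10^-4.

2.87 × 10^-4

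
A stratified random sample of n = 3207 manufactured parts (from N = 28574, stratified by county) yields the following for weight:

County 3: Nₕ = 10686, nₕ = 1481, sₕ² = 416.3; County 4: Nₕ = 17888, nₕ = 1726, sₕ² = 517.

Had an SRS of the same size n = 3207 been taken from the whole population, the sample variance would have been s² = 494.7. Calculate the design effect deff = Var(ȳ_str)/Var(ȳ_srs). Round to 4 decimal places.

Var(ȳ_str) = Σ Wₕ²(1−fₕ)sₕ²/nₕ with Wₕ = Nₕ/28574:
  County 3: (10686/28574)²·(1−1481/10686)·416.3/1481 = 0.033864778
  County 4: (17888/28574)²·(1−1726/17888)·517/1726 = 0.10606316
  → Var(ȳ_str) = 0.13992794.
Var(ȳ_srs) = (1 − 3207/28574)·494.7/3207 = 0.13694337.
deff = 0.13992794 / 0.13694337 = 1.0218.

1.0218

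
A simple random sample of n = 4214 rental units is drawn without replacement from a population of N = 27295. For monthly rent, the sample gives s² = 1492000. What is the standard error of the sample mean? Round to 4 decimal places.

17.3031

Under SRS without replacement, Var(ȳ) = (1 − f)·s²/n with f = n/N = 4214/27295 = 0.15438725.
Var(ȳ) = (1 − 0.15438725)·1492000/4214 = 0.84561275·354.0579 = 299.39588.
SE(ȳ) = √(299.39588) = 17.3031.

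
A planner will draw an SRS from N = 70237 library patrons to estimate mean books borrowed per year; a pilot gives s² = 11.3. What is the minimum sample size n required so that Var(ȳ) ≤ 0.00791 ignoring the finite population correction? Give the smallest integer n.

Without fpc, n₀ = s²/D = 11.3/0.00791 = 1428.5714.
Rounding up, n = 1429.

1429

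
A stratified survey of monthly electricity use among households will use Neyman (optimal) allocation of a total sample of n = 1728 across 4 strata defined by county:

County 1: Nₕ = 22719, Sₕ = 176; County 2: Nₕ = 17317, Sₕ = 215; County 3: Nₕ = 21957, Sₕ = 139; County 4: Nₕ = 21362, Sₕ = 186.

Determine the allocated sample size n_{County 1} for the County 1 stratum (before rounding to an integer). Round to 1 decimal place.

Neyman allocation: nₕ = n·NₕSₕ / Σⱼ NⱼSⱼ.
Σ NⱼSⱼ = 22719·176 + 17317·215 + 21957·139 + 21362·186 = 1.4747054 × 10^7.
n_{County 1} = 1728·22719·176 / (1.4747054 × 10^7) = 468.5.

468.5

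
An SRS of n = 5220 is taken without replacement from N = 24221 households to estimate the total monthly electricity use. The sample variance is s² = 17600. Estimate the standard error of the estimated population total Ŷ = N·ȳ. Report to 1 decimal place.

39391.8

Var(Ŷ) = N²·Var(ȳ) = N²·(1 − n/N)·s²/n.
f = 5220/24221 = 0.21551546; Var(ȳ) = 0.78448454·17600/5220 = 2.6450053.
Var(Ŷ) = 24221² · 2.6450053 = 1.5517105 × 10^9.
SE(Ŷ) = √(1.5517105 × 10^9) = 39391.8.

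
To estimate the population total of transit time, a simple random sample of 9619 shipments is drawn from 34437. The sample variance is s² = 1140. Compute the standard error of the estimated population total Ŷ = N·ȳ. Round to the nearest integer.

Var(Ŷ) = N²·Var(ȳ) = N²·(1 − n/N)·s²/n.
f = 9619/34437 = 0.27932166; Var(ȳ) = 0.72067834·1140/9619 = 0.085411509.
Var(Ŷ) = 34437² · 0.085411509 = 1.012901 × 10^8.
SE(Ŷ) = √(1.012901 × 10^8) = 10064.

10064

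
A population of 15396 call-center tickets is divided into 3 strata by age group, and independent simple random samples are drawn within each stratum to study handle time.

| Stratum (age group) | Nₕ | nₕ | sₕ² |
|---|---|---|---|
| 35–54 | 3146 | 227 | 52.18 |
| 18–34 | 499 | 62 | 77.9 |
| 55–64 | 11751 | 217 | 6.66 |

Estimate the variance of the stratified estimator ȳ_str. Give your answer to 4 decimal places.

Var(ȳ_str) = Σₕ Wₕ²(1 − fₕ)sₕ²/nₕ with Wₕ = Nₕ/N, N = 15396.
35–54: Wₕ = 0.20433879; term = 0.20433879²·(1 − 0.07215512)·52.18/227 = 0.0089054368.
18–34: Wₕ = 0.03241102; term = 0.03241102²·(1 − 0.12424850)·77.9/62 = 0.0011558779.
55–64: Wₕ = 0.76325019; term = 0.76325019²·(1 − 0.01846651)·6.66/217 = 0.017549044.
Sum = 0.027610359.

0.0276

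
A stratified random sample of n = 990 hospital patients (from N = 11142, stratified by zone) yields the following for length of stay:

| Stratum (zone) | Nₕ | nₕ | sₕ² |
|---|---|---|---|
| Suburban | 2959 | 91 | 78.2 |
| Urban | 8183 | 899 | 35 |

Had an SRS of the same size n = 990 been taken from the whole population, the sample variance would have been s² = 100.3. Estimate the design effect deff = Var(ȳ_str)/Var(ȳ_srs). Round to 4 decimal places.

0.8389

Var(ȳ_str) = Σ Wₕ²(1−fₕ)sₕ²/nₕ with Wₕ = Nₕ/11142:
  Suburban: (2959/11142)²·(1−91/2959)·78.2/91 = 0.058743953
  Urban: (8183/11142)²·(1−899/8183)·35/899 = 0.018692377
  → Var(ȳ_str) = 0.07743633.
Var(ȳ_srs) = (1 − 990/11142)·100.3/990 = 0.092311157.
deff = 0.07743633 / 0.092311157 = 0.8389.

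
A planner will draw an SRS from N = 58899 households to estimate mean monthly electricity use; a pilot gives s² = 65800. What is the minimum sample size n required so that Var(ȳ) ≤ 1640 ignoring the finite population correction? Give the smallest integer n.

41

Without fpc, n₀ = s²/D = 65800/1640 = 40.1220.
Rounding up, n = 41.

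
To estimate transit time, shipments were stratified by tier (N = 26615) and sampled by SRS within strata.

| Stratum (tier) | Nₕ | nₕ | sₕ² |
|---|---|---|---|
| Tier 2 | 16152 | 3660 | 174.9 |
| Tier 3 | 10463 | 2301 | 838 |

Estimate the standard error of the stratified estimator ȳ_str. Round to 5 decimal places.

0.23983

Var(ȳ_str) = Σₕ Wₕ²(1 − fₕ)sₕ²/nₕ with Wₕ = Nₕ/N, N = 26615.
Tier 2: Wₕ = 0.60687582; term = 0.60687582²·(1 − 0.22659733)·174.9/3660 = 0.013611753.
Tier 3: Wₕ = 0.39312418; term = 0.39312418²·(1 − 0.21991781)·838/2301 = 0.043906344.
Sum = 0.057518097.
SE = √(0.057518097) = 0.23983.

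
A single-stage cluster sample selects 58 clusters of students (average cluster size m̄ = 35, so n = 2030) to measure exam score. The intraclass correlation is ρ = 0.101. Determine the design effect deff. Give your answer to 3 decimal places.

deff = 1 + (35 − 1)·0.101 = 1 + 3.434 = 4.434.

4.434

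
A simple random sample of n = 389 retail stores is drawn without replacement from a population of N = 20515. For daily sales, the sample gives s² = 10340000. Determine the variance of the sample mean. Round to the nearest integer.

Under SRS without replacement, Var(ȳ) = (1 − f)·s²/n with f = n/N = 389/20515 = 0.01896174.
Var(ȳ) = (1 − 0.01896174)·10340000/389 = 0.98103826·26580.977 = 26076.955.

26077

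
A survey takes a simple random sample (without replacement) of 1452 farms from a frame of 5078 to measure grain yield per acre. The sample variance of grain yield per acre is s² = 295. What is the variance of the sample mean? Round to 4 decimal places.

0.1451

Under SRS without replacement, Var(ȳ) = (1 − f)·s²/n with f = n/N = 1452/5078 = 0.28593935.
Var(ȳ) = (1 − 0.28593935)·295/1452 = 0.71406065·0.20316804 = 0.14507431.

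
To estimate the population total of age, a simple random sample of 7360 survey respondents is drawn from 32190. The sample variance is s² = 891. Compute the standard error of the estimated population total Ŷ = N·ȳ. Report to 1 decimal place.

Var(Ŷ) = N²·Var(ȳ) = N²·(1 − n/N)·s²/n.
f = 7360/32190 = 0.22864244; Var(ȳ) = 0.77135756·891/7360 = 0.093380379.
Var(Ŷ) = 32190² · 0.093380379 = 9.6760385 × 10^7.
SE(Ŷ) = √(9.6760385 × 10^7) = 9836.7.

9836.7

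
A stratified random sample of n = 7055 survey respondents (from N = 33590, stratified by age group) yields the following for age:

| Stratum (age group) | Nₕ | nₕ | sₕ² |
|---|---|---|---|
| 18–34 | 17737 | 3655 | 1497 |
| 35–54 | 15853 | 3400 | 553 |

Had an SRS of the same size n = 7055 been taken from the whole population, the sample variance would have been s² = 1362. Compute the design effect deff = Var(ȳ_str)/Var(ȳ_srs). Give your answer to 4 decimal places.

Var(ȳ_str) = Σ Wₕ²(1−fₕ)sₕ²/nₕ with Wₕ = Nₕ/33590:
  18–34: (17737/33590)²·(1−3655/17737)·1497/3655 = 0.090669019
  35–54: (15853/33590)²·(1−3400/15853)·553/3400 = 0.028458477
  → Var(ȳ_str) = 0.1191275.
Var(ȳ_srs) = (1 − 7055/33590)·1362/7055 = 0.15250679.
deff = 0.1191275 / 0.15250679 = 0.7811.

0.7811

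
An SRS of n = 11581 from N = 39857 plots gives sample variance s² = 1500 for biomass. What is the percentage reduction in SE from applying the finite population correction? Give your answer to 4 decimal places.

f = n/N = 11581/39857 = 0.29056377.
SE_no-fpc = √(s²/n) = 0.35989234; SE_fpc = √((1−f)s²/n) = 0.30313025.
Ratio = √(1−f) = 0.84228038. Reduction = 100·(1 − 0.84228038) = 15.7720%.

15.7720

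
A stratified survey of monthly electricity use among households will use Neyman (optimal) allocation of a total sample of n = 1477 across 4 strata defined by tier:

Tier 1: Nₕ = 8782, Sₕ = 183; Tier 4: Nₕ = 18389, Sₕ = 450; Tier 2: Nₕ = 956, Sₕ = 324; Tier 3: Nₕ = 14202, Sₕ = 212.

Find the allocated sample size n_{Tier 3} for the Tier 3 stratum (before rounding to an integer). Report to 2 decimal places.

Neyman allocation: nₕ = n·NₕSₕ / Σⱼ NⱼSⱼ.
Σ NⱼSⱼ = 8782·183 + 18389·450 + 956·324 + 14202·212 = 1.3202724 × 10^7.
n_{Tier 3} = 1477·14202·212 / (1.3202724 × 10^7) = 336.82.

336.82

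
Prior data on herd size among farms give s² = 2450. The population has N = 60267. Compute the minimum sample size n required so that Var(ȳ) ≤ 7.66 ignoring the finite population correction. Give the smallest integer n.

Without fpc, n₀ = s²/D = 2450/7.66 = 319.8433.
Rounding up, n = 320.

320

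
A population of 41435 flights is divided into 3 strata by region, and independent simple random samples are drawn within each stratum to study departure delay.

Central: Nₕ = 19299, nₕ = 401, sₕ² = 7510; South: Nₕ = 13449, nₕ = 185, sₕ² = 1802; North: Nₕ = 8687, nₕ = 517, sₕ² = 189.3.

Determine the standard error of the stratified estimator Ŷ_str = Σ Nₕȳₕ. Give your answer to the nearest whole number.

Var(Ŷ_str) = Σₕ Nₕ²(1 − fₕ)sₕ²/nₕ.
Central: 19299²·(1 − 401/19299)·7510/401 = 6.8304012 × 10^9.
South: 13449²·(1 − 185/13449)·1802/185 = 1.737591 × 10^9.
North: 8687²·(1 − 517/8687)·189.3/517 = 2.5986749 × 10^7.
Sum = 8.5939789 × 10^9.
SE = √(8.5939789 × 10^9) = 92704.

92704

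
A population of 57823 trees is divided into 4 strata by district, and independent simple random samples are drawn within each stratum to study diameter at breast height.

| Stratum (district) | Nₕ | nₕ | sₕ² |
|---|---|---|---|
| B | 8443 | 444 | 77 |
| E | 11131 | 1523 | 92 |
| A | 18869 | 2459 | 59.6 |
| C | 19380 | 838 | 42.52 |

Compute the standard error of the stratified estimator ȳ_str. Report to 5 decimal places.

Var(ȳ_str) = Σₕ Wₕ²(1 − fₕ)sₕ²/nₕ with Wₕ = Nₕ/N, N = 57823.
B: Wₕ = 0.14601456; term = 0.14601456²·(1 − 0.05258794)·77/444 = 0.0035029908.
E: Wₕ = 0.19250125; term = 0.19250125²·(1 − 0.13682508)·92/1523 = 0.0019322079.
A: Wₕ = 0.32632344; term = 0.32632344²·(1 − 0.13031957)·59.6/2459 = 0.0022446258.
C: Wₕ = 0.33516075; term = 0.33516075²·(1 − 0.04324045)·42.52/838 = 0.0054532869.
Sum = 0.013133111.
SE = √(0.013133111) = 0.11460.

0.11460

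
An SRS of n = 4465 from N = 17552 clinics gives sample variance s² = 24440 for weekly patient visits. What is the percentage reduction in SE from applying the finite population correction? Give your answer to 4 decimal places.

13.6511

f = n/N = 4465/17552 = 0.25438696.
SE_no-fpc = √(s²/n) = 2.3395906; SE_fpc = √((1−f)s²/n) = 2.0202105.
Ratio = √(1−f) = 0.86348887. Reduction = 100·(1 − 0.86348887) = 13.6511%.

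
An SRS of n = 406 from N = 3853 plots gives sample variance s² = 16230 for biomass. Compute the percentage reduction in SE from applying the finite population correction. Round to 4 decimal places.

f = n/N = 406/3853 = 0.10537244.
SE_no-fpc = √(s²/n) = 6.3226078; SE_fpc = √((1−f)s²/n) = 5.980223.
Ratio = √(1−f) = 0.94584754. Reduction = 100·(1 − 0.94584754) = 5.4152%.

5.4152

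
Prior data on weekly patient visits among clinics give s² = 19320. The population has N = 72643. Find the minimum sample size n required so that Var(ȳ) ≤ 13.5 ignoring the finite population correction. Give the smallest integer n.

1432

Without fpc, n₀ = s²/D = 19320/13.5 = 1431.1111.
Rounding up, n = 1432.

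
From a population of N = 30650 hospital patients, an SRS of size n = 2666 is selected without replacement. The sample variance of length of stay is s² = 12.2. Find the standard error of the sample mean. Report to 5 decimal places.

Under SRS without replacement, Var(ȳ) = (1 − f)·s²/n with f = n/N = 2666/30650 = 0.08698206.
Var(ȳ) = (1 − 0.08698206)·12.2/2666 = 0.91301794·0.004576144 = 0.0041781016.
SE(ȳ) = √(0.0041781016) = 0.06464.

0.06464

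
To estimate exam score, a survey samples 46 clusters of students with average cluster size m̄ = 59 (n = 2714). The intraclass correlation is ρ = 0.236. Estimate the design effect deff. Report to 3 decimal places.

deff = 1 + (59 − 1)·0.236 = 1 + 13.688 = 14.688.

14.688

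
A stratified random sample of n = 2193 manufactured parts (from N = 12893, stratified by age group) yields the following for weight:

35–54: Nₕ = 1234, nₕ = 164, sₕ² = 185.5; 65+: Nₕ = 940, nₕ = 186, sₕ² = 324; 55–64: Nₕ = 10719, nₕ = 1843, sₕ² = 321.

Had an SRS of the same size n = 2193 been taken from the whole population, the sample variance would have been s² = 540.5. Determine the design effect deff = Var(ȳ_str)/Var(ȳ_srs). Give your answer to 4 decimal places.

0.5676

Var(ȳ_str) = Σ Wₕ²(1−fₕ)sₕ²/nₕ with Wₕ = Nₕ/12893:
  35–54: (1234/12893)²·(1−164/1234)·185.5/164 = 0.0089844405
  65+: (940/12893)²·(1−186/940)·324/186 = 0.0074271689
  55–64: (10719/12893)²·(1−1843/10719)·321/1843 = 0.099688095
  → Var(ȳ_str) = 0.1160997.
Var(ȳ_srs) = (1 − 2193/12893)·540.5/2193 = 0.20454406.
deff = 0.1160997 / 0.20454406 = 0.5676.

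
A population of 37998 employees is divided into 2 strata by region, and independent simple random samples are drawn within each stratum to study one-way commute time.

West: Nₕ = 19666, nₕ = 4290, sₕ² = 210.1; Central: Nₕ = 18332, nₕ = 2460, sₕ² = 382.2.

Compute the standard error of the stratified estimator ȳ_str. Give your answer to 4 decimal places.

0.2039

Var(ȳ_str) = Σₕ Wₕ²(1 − fₕ)sₕ²/nₕ with Wₕ = Nₕ/N, N = 37998.
West: Wₕ = 0.51755356; term = 0.51755356²·(1 − 0.21814299)·210.1/4290 = 0.010256677.
Central: Wₕ = 0.48244644; term = 0.48244644²·(1 − 0.13419158)·382.2/2460 = 0.031309462.
Sum = 0.041566139.
SE = √(0.041566139) = 0.2039.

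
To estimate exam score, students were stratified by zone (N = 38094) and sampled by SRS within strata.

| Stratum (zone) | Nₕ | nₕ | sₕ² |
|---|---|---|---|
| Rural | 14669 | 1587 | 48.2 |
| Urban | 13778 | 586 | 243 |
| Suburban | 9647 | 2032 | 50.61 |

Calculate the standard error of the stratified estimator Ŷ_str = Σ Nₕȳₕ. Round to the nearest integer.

9112

Var(Ŷ_str) = Σₕ Nₕ²(1 − fₕ)sₕ²/nₕ.
Rural: 14669²·(1 − 1587/14669)·48.2/1587 = 5.8283385 × 10^6.
Urban: 13778²·(1 − 586/13778)·243/586 = 7.5371209 × 10^7.
Suburban: 9647²·(1 − 2032/9647)·50.61/2032 = 1.8296786 × 10^6.
Sum = 8.3029226 × 10^7.
SE = √(8.3029226 × 10^7) = 9112.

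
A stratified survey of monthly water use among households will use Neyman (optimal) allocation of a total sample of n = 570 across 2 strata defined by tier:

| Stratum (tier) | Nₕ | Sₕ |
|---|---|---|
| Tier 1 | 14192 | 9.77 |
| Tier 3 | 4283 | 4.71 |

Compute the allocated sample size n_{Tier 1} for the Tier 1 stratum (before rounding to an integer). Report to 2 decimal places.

Neyman allocation: nₕ = n·NₕSₕ / Σⱼ NⱼSⱼ.
Σ NⱼSⱼ = 14192·9.77 + 4283·4.71 = 158828.77.
n_{Tier 1} = 570·14192·9.77 / 158828.77 = 497.60.

497.60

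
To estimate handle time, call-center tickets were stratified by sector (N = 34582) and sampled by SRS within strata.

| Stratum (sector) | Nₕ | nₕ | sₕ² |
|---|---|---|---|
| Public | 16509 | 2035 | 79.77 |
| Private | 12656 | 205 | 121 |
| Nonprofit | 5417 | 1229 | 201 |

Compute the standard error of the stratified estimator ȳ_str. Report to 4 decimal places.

Var(ȳ_str) = Σₕ Wₕ²(1 − fₕ)sₕ²/nₕ with Wₕ = Nₕ/N, N = 34582.
Public: Wₕ = 0.47738708; term = 0.47738708²·(1 − 0.12326610)·79.77/2035 = 0.0078322096.
Private: Wₕ = 0.36597074; term = 0.36597074²·(1 − 0.01619785)·121/205 = 0.077773563.
Nonprofit: Wₕ = 0.15664218; term = 0.15664218²·(1 − 0.22687835)·201/1229 = 0.0031024834.
Sum = 0.088708256.
SE = √(0.088708256) = 0.2978.

0.2978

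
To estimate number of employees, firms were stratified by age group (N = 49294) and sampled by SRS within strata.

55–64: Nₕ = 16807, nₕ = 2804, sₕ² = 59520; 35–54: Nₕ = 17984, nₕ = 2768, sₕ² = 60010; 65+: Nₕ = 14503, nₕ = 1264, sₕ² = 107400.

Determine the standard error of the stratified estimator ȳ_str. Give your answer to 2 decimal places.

Var(ȳ_str) = Σₕ Wₕ²(1 − fₕ)sₕ²/nₕ with Wₕ = Nₕ/N, N = 49294.
55–64: Wₕ = 0.34095427; term = 0.34095427²·(1 − 0.16683525)·59520/2804 = 2.0559288.
35–54: Wₕ = 0.36483142; term = 0.36483142²·(1 − 0.15391459)·60010/2768 = 2.4414971.
65+: Wₕ = 0.29421431; term = 0.29421431²·(1 − 0.08715438)·107400/1264 = 6.714012.
Sum = 11.211438.
SE = √(11.211438) = 3.35.

3.35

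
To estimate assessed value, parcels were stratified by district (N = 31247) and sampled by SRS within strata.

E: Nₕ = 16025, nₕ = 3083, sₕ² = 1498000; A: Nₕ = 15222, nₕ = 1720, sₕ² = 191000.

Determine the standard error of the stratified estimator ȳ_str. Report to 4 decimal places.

Var(ȳ_str) = Σₕ Wₕ²(1 − fₕ)sₕ²/nₕ with Wₕ = Nₕ/N, N = 31247.
E: Wₕ = 0.51284923; term = 0.51284923²·(1 − 0.19238690)·1498000/3083 = 103.20983.
A: Wₕ = 0.48715077; term = 0.48715077²·(1 − 0.11299435)·191000/1720 = 23.375348.
Sum = 126.58518.
SE = √(126.58518) = 11.2510.

11.2510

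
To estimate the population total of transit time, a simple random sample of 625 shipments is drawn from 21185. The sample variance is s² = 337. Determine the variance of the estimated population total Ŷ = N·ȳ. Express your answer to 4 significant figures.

Var(Ŷ) = N²·Var(ȳ) = N²·(1 − n/N)·s²/n.
f = 625/21185 = 0.02950201; Var(ȳ) = 0.97049799·337/625 = 0.52329252.
Var(Ŷ) = 21185² · 0.52329252 = 2.3485589 × 10^8.

2.349 × 10^8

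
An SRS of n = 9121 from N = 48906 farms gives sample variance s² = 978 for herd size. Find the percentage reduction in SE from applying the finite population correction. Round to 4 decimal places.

f = n/N = 9121/48906 = 0.18650063.
SE_no-fpc = √(s²/n) = 0.32745242; SE_fpc = √((1−f)s²/n) = 0.29534309.
Ratio = √(1−f) = 0.90194200. Reduction = 100·(1 − 0.90194200) = 9.8058%.

9.8058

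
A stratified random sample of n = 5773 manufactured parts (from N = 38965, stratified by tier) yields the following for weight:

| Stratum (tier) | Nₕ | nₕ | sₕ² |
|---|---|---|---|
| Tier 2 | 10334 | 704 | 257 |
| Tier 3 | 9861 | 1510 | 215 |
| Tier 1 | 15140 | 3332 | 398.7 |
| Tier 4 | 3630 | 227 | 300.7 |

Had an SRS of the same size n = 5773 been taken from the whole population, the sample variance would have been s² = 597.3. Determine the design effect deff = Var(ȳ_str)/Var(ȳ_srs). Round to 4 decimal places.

0.6413

Var(ȳ_str) = Σ Wₕ²(1−fₕ)sₕ²/nₕ with Wₕ = Nₕ/38965:
  Tier 2: (10334/38965)²·(1−704/10334)·257/704 = 0.02392797
  Tier 3: (9861/38965)²·(1−1510/9861)·215/1510 = 0.0077227432
  Tier 1: (15140/38965)²·(1−3332/15140)·398.7/3332 = 0.014089452
  Tier 4: (3630/38965)²·(1−227/3630)·300.7/227 = 0.010777717
  → Var(ȳ_str) = 0.056517882.
Var(ȳ_srs) = (1 − 5773/38965)·597.3/5773 = 0.088135262.
deff = 0.056517882 / 0.088135262 = 0.6413.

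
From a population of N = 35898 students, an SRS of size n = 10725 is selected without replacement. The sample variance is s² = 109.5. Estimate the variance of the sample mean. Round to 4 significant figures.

0.007159

Under SRS without replacement, Var(ȳ) = (1 − f)·s²/n with f = n/N = 10725/35898 = 0.29876316.
Var(ȳ) = (1 − 0.29876316)·109.5/10725 = 0.70123684·0.01020979 = 0.007159481.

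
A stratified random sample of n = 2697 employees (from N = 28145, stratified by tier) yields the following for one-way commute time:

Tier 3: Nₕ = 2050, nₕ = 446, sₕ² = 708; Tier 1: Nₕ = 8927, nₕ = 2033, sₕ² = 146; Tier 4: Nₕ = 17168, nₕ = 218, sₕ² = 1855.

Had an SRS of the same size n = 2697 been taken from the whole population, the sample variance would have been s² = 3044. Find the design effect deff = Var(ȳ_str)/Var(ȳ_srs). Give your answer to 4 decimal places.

3.0750

Var(ȳ_str) = Σ Wₕ²(1−fₕ)sₕ²/nₕ with Wₕ = Nₕ/28145:
  Tier 3: (2050/28145)²·(1−446/2050)·708/446 = 0.0065895251
  Tier 1: (8927/28145)²·(1−2033/8927)·146/2033 = 0.0055794294
  Tier 4: (17168/28145)²·(1−218/17168)·1855/218 = 3.1258945
  → Var(ȳ_str) = 3.1380635.
Var(ȳ_srs) = (1 − 2697/28145)·3044/2697 = 1.0205073.
deff = 3.1380635 / 1.0205073 = 3.0750.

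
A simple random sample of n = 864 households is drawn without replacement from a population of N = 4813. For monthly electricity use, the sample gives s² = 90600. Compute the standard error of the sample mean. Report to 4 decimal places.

9.2756

Under SRS without replacement, Var(ȳ) = (1 − f)·s²/n with f = n/N = 864/4813 = 0.17951382.
Var(ȳ) = (1 − 0.17951382)·90600/864 = 0.82048618·104.86111 = 86.037093.
SE(ȳ) = √(86.037093) = 9.2756.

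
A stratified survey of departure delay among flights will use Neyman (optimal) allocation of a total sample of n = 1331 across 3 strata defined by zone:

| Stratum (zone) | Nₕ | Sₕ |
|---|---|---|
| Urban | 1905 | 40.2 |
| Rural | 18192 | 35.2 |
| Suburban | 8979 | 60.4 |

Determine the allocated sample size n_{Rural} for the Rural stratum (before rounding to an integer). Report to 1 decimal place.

Neyman allocation: nₕ = n·NₕSₕ / Σⱼ NⱼSⱼ.
Σ NⱼSⱼ = 1905·40.2 + 18192·35.2 + 8979·60.4 = 1.259271 × 10^6.
n_{Rural} = 1331·18192·35.2 / (1.259271 × 10^6) = 676.8.

676.8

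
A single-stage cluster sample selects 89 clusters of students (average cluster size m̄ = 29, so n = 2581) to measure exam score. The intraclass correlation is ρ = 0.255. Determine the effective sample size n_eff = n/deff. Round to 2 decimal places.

deff = 1 + (29 − 1)·0.255 = 1 + 7.14 = 8.14.
n_eff = 2581 / 8.14 = 317.08.

317.08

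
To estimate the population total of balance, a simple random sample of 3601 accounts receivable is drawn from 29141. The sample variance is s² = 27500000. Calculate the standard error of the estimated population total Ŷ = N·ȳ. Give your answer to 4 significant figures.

2.384 × 10^6

Var(Ŷ) = N²·Var(ȳ) = N²·(1 − n/N)·s²/n.
f = 3601/29141 = 0.12357160; Var(ȳ) = 0.87642840·27500000/3601 = 6693.08.
Var(Ŷ) = 29141² · 6693.08 = 5.6837494 × 10^12.
SE(Ŷ) = √(5.6837494 × 10^12) = 2.384 × 10^6.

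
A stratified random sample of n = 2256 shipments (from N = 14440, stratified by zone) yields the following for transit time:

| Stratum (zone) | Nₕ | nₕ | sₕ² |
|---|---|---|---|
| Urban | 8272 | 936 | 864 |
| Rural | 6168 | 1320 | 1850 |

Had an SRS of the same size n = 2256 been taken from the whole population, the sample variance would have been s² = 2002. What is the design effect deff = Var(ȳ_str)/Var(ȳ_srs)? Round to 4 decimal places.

0.6272

Var(ȳ_str) = Σ Wₕ²(1−fₕ)sₕ²/nₕ with Wₕ = Nₕ/14440:
  Urban: (8272/14440)²·(1−936/8272)·864/936 = 0.26864166
  Rural: (6168/14440)²·(1−1320/6168)·1850/1320 = 0.20098812
  → Var(ȳ_str) = 0.46962978.
Var(ȳ_srs) = (1 − 2256/14440)·2002/2256 = 0.74876869.
deff = 0.46962978 / 0.74876869 = 0.6272.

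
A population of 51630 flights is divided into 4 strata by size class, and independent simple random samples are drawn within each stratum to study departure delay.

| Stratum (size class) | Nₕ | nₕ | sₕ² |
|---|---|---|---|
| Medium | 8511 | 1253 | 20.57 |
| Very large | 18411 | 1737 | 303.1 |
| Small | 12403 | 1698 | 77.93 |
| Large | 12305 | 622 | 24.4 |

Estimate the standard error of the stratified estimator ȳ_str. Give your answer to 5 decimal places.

0.15773

Var(ȳ_str) = Σₕ Wₕ²(1 − fₕ)sₕ²/nₕ with Wₕ = Nₕ/N, N = 51630.
Medium: Wₕ = 0.16484602; term = 0.16484602²·(1 − 0.14722124)·20.57/1253 = 3.8043155 × 10^-4.
Very large: Wₕ = 0.35659500; term = 0.35659500²·(1 − 0.09434577)·303.1/1737 = 0.02009551.
Small: Wₕ = 0.24022855; term = 0.24022855²·(1 − 0.13690236)·77.93/1698 = 0.0022859996.
Large: Wₕ = 0.23833043; term = 0.23833043²·(1 − 0.05054856)·24.4/622 = 0.0021155884.
Sum = 0.02487753.
SE = √(0.02487753) = 0.15773.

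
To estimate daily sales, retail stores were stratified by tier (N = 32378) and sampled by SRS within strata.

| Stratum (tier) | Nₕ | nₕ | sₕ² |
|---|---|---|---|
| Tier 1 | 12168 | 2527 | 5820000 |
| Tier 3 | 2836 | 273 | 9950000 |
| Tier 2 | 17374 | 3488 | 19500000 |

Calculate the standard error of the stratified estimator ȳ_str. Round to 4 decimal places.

42.3911

Var(ȳ_str) = Σₕ Wₕ²(1 − fₕ)sₕ²/nₕ with Wₕ = Nₕ/N, N = 32378.
Tier 1: Wₕ = 0.37581074; term = 0.37581074²·(1 − 0.20767587)·5820000/2527 = 257.72645.
Tier 3: Wₕ = 0.08759034; term = 0.08759034²·(1 − 0.09626234)·9950000/273 = 252.70581.
Tier 2: Wₕ = 0.53659893; term = 0.53659893²·(1 − 0.20075976)·19500000/3488 = 1286.5749.
Sum = 1797.0072.
SE = √(1797.0072) = 42.3911.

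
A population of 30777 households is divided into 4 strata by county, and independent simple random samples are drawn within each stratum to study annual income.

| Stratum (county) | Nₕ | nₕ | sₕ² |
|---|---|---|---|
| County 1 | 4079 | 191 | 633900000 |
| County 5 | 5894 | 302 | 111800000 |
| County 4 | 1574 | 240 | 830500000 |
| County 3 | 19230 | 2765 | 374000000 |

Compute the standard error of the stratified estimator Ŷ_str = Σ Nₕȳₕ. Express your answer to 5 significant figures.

1.0720 × 10^7

Var(Ŷ_str) = Σₕ Nₕ²(1 − fₕ)sₕ²/nₕ.
County 1: 4079²·(1 − 191/4079)·633900000/191 = 5.2634118 × 10^13.
County 5: 5894²·(1 − 302/5894)·111800000/302 = 1.220147 × 10^13.
County 4: 1574²·(1 − 240/1574)·830500000/240 = 7.2658922 × 10^12.
County 3: 19230²·(1 − 2765/19230)·374000000/2765 = 4.2826983 × 10^13.
Sum = 1.1492846 × 10^14.
SE = √(1.1492846 × 10^14) = 1.0720 × 10^7.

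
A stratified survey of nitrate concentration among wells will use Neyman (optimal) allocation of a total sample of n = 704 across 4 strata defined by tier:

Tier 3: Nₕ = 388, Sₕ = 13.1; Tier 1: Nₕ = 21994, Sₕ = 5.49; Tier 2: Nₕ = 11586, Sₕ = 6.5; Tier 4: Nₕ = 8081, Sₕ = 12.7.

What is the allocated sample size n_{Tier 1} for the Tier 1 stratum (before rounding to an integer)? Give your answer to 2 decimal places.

Neyman allocation: nₕ = n·NₕSₕ / Σⱼ NⱼSⱼ.
Σ NⱼSⱼ = 388·13.1 + 21994·5.49 + 11586·6.5 + 8081·12.7 = 303767.56.
n_{Tier 1} = 704·21994·5.49 / 303767.56 = 279.84.

279.84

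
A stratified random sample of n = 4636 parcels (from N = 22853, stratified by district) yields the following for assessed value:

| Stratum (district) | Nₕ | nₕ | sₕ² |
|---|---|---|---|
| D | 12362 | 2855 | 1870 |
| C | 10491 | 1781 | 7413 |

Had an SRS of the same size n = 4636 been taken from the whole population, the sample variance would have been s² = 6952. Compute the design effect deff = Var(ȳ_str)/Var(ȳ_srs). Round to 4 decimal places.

Var(ȳ_str) = Σ Wₕ²(1−fₕ)sₕ²/nₕ with Wₕ = Nₕ/22853:
  D: (12362/22853)²·(1−2855/12362)·1870/2855 = 0.1473945
  C: (10491/22853)²·(1−1781/10491)·7413/1781 = 0.72824697
  → Var(ȳ_str) = 0.87564147.
Var(ȳ_srs) = (1 − 4636/22853)·6952/4636 = 1.1953635.
deff = 0.87564147 / 1.1953635 = 0.7325.

0.7325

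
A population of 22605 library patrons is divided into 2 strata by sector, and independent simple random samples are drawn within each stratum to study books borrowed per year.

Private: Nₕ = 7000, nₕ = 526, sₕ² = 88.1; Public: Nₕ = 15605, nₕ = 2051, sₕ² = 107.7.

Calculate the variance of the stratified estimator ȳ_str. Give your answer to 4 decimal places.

0.0366

Var(ȳ_str) = Σₕ Wₕ²(1 − fₕ)sₕ²/nₕ with Wₕ = Nₕ/N, N = 22605.
Private: Wₕ = 0.30966600; term = 0.30966600²·(1 − 0.07514286)·88.1/526 = 0.014854289.
Public: Wₕ = 0.69033400; term = 0.69033400²·(1 − 0.13143223)·107.7/2051 = 0.021735632.
Sum = 0.036589921.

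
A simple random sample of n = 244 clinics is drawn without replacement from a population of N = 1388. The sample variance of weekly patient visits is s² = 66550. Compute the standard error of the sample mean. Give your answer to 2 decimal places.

14.99

Under SRS without replacement, Var(ȳ) = (1 − f)·s²/n with f = n/N = 244/1388 = 0.17579251.
Var(ȳ) = (1 − 0.17579251)·66550/244 = 0.82420749·272.7459 = 224.79922.
SE(ȳ) = √(224.79922) = 14.99.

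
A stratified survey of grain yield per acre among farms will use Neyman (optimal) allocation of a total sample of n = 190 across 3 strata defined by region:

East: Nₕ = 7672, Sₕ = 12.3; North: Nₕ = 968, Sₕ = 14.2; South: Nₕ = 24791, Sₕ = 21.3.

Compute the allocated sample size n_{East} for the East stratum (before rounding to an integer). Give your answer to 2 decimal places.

Neyman allocation: nₕ = n·NₕSₕ / Σⱼ NⱼSⱼ.
Σ NⱼSⱼ = 7672·12.3 + 968·14.2 + 24791·21.3 = 636159.5.
n_{East} = 190·7672·12.3 / 636159.5 = 28.18.

28.18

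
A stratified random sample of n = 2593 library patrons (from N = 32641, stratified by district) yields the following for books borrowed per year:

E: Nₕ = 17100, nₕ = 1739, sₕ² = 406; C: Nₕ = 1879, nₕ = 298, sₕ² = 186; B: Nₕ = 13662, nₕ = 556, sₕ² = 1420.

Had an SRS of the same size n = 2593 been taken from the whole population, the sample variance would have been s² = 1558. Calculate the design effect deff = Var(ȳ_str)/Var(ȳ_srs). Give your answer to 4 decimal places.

0.8832

Var(ȳ_str) = Σ Wₕ²(1−fₕ)sₕ²/nₕ with Wₕ = Nₕ/32641:
  E: (17100/32641)²·(1−1739/17100)·406/1739 = 0.057559252
  C: (1879/32641)²·(1−298/1879)·186/298 = 0.0017403172
  B: (13662/32641)²·(1−556/13662)·1420/556 = 0.42921124
  → Var(ȳ_str) = 0.48851081.
Var(ȳ_srs) = (1 − 2593/32641)·1558/2593 = 0.55311706.
deff = 0.48851081 / 0.55311706 = 0.8832.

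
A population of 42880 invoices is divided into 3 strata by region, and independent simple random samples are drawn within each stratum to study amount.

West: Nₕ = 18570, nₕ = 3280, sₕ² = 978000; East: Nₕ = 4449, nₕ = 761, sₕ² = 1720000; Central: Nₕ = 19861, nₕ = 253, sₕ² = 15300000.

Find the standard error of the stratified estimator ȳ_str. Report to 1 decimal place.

113.5

Var(ȳ_str) = Σₕ Wₕ²(1 − fₕ)sₕ²/nₕ with Wₕ = Nₕ/N, N = 42880.
West: Wₕ = 0.43306903; term = 0.43306903²·(1 − 0.17662897)·978000/3280 = 46.044191.
East: Wₕ = 0.10375466; term = 0.10375466²·(1 − 0.17104967)·1720000/761 = 20.169148.
Central: Wₕ = 0.46317631; term = 0.46317631²·(1 − 0.01273853)·15300000/253 = 12808.426.
Sum = 12874.639.
SE = √(12874.639) = 113.5.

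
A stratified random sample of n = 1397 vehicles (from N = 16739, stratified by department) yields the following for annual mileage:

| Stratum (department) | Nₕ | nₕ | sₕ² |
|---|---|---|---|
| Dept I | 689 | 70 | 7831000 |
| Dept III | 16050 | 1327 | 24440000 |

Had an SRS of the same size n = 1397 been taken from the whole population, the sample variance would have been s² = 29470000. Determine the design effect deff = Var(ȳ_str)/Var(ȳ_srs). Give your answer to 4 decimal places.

Var(ȳ_str) = Σ Wₕ²(1−fₕ)sₕ²/nₕ with Wₕ = Nₕ/16739:
  Dept I: (689/16739)²·(1−70/689)·7831000/70 = 170.28251
  Dept III: (16050/16739)²·(1−1327/16050)·24440000/1327 = 15532.545
  → Var(ȳ_str) = 15702.828.
Var(ȳ_srs) = (1 − 1397/16739)·29470000/1397 = 19334.645.
deff = 15702.828 / 19334.645 = 0.8122.

0.8122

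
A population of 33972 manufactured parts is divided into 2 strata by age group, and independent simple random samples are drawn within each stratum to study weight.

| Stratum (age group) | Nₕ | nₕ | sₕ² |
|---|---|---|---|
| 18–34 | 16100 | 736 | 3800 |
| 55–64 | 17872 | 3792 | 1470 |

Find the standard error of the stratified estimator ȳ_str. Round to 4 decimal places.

1.0914

Var(ȳ_str) = Σₕ Wₕ²(1 − fₕ)sₕ²/nₕ with Wₕ = Nₕ/N, N = 33972.
18–34: Wₕ = 0.47391970; term = 0.47391970²·(1 − 0.04571429)·3800/736 = 1.1066078.
55–64: Wₕ = 0.52608030; term = 0.52608030²·(1 − 0.21217547)·1470/3792 = 0.084524495.
Sum = 1.1911323.
SE = √(1.1911323) = 1.0914.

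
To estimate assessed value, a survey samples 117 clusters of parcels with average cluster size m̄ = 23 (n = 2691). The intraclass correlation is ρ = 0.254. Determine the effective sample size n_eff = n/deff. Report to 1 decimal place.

408.5

deff = 1 + (23 − 1)·0.254 = 1 + 5.588 = 6.588.
n_eff = 2691 / 6.588 = 408.5.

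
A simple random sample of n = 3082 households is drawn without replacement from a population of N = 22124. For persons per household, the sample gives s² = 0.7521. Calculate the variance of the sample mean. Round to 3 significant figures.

Under SRS without replacement, Var(ȳ) = (1 − f)·s²/n with f = n/N = 3082/22124 = 0.13930573.
Var(ȳ) = (1 − 0.13930573)·0.7521/3082 = 0.86069427·2.4402985 × 10^-4 = 2.1003509 × 10^-4.

2.10 × 10^-4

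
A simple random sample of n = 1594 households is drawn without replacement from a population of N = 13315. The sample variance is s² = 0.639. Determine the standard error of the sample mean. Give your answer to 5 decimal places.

Under SRS without replacement, Var(ȳ) = (1 − f)·s²/n with f = n/N = 1594/13315 = 0.11971461.
Var(ȳ) = (1 − 0.11971461)·0.639/1594 = 0.88028539·4.0087829 × 10^-4 = 3.5288731 × 10^-4.
SE(ȳ) = √(3.5288731 × 10^-4) = 0.01879.

0.01879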